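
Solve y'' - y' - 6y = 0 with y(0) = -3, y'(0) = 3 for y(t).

Characteristic equation r² - r - 6 = 0 factors as (r - 3)(r + 2) = 0, so r = 3, -2.
Hence y_h = C1*exp(3*t) + C2*exp(-2*t).
Apply the initial conditions: y(0) = C1 + C2 = -3 and y'(0) = -2*C2 + 3*C1 = 3. Solving gives C1 = -3/5, C2 = -12/5.

y = -12*exp(-2*t)/5 - 3*exp(3*t)/5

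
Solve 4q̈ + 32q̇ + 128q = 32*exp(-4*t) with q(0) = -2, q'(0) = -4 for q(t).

Divide through by 4: q'' + 8q' + 32q = 8*exp(-4*t).
Characteristic equation r² + 8r + 32 = 0 has discriminant (8)² - 4·(32) = -64 < 0, so r = -4 ± 4i.
Hence q_h = C1*cos(4*t)*exp(-4*t) + C2*exp(-4*t)*sin(4*t).
Try q_p = A*exp(-4*t). Substituting into the equation and dividing by exp(-4*t) gives A = 1/2, so q_p = exp(-4*t)/2.
General solution: q = exp(-4*t)/2 + C1*cos(4*t)*exp(-4*t) + C2*exp(-4*t)*sin(4*t).
Apply the initial conditions: q(0) = 1/2 + C1 = -2 and q'(0) = -2 - 4*C1 + 4*C2 = -4. Solving gives C1 = -5/2, C2 = -3.

q = exp(-4*t)/2 - 3*exp(-4*t)*sin(4*t) - 5*cos(4*t)*exp(-4*t)/2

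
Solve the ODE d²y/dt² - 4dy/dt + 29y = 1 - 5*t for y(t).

y = 9/841 - 5*t/29 + C1*cos(5*t)*exp(2*t) + C2*exp(2*t)*sin(5*t)

Characteristic equation r² - 4r + 29 = 0 has discriminant (-4)² - 4·(29) = -100 < 0, so r = 2 ± 5i.
Hence y_h = C1*cos(5*t)*exp(2*t) + C2*exp(2*t)*sin(5*t).
For the particular solution try y_p = A0 + A1*t. Substituting and matching coefficients of each power of t gives A0 = 9/841, A1 = -5/29, so y_p = 9/841 - 5*t/29.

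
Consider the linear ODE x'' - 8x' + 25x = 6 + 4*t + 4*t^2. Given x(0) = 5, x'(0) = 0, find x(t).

Characteristic equation r² - 8r + 25 = 0 has discriminant (-8)² - 4·(25) = -36 < 0, so r = 4 ± 3i.
Hence x_h = C1*cos(3*t)*exp(4*t) + C2*exp(4*t)*sin(3*t).
For the particular solution try x_p = A0 + A1*t + A2*t^2. Substituting and matching coefficients of each power of t gives A0 = 4862/15625, A1 = 164/625, A2 = 4/25, so x_p = 4862/15625 + 4*t^2/25 + 164*t/625.
General solution: x = 4862/15625 + 4*t^2/25 + 164*t/625 + C1*cos(3*t)*exp(4*t) + C2*exp(4*t)*sin(3*t).
Apply the initial conditions: x(0) = 4862/15625 + C1 = 5 and x'(0) = 164/625 + 3*C2 + 4*C1 = 0. Solving gives C1 = 73263/15625, C2 = -297152/46875.

x = 4862/15625 + 4*t**2/25 + 164*t/625 - 297152*exp(4*t)*sin(3*t)/46875 + 73263*cos(3*t)*exp(4*t)/15625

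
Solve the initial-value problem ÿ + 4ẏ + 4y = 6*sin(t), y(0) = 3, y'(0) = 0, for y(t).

Characteristic equation r² + 4r + 4 = 0 has discriminant (4)² - 4·(4) = 0, so r = -2 is a repeated root.
Hence y_h = (C1 + C2*t)*exp(-2*t).
Try y_p = A*cos(t) + B*sin(t). Substituting and equating the coefficients of cos(t) and sin(t) gives A = -24/25, B = 18/25, so y_p = -24*cos(t)/25 + 18*sin(t)/25.
General solution: y = -24*cos(t)/25 + 18*sin(t)/25 + C1*exp(-2*t) + C2*t*exp(-2*t).
Apply the initial conditions: y(0) = -24/25 + C1 = 3 and y'(0) = 18/25 + C2 - 2*C1 = 0. Solving gives C1 = 99/25, C2 = 36/5.

y = -24*cos(t)/25 + 18*sin(t)/25 + 99*exp(-2*t)/25 + 36*t*exp(-2*t)/5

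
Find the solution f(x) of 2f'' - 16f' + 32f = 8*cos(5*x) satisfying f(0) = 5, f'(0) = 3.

Divide through by 2: f'' - 8f' + 16f = 4*cos(5*x).
Characteristic equation r² - 8r + 16 = 0 has discriminant (-8)² - 4·(16) = 0, so r = 4 is a repeated root.
Hence f_h = (C1 + C2*x)*exp(4*x).
Try f_p = A*cos(5*x) + B*sin(5*x). Substituting and equating the coefficients of cos(5x) and sin(5x) gives A = -36/1681, B = -160/1681, so f_p = -160*sin(5*x)/1681 - 36*cos(5*x)/1681.
General solution: f = -160*sin(5*x)/1681 - 36*cos(5*x)/1681 + C1*exp(4*x) + C2*x*exp(4*x).
Apply the initial conditions: f(0) = -36/1681 + C1 = 5 and f'(0) = -800/1681 + C2 + 4*C1 = 3. Solving gives C1 = 8441/1681, C2 = -681/41.

f = -160*sin(5*x)/1681 - 36*cos(5*x)/1681 + 8441*exp(4*x)/1681 - 681*x*exp(4*x)/41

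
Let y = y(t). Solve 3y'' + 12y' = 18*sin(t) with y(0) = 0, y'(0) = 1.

y = 7/4 - 24*cos(t)/17 - 23*exp(-4*t)/68 - 6*sin(t)/17

Divide through by 3: y'' + 4y' = 6*sin(t).
Characteristic equation r² + 4r = 0 factors as (r + 4)r = 0, so r = -4, 0.
Hence y_h = C1*exp(-4*t) + C2.
Try y_p = A*cos(t) + B*sin(t). Substituting and equating the coefficients of cos(t) and sin(t) gives A = -24/17, B = -6/17, so y_p = -24*cos(t)/17 - 6*sin(t)/17.
General solution: y = C2 - 24*cos(t)/17 - 6*sin(t)/17 + C1*exp(-4*t).
Apply the initial conditions: y(0) = -24/17 + C1 + C2 = 0 and y'(0) = -6/17 - 4*C1 = 1. Solving gives C1 = -23/68, C2 = 7/4.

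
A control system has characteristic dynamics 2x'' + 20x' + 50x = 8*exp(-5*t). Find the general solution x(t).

x = C1*exp(-5*t) + 2*t**2*exp(-5*t) + C2*t*exp(-5*t)

Divide through by 2: x'' + 10x' + 25x = 4*exp(-5*t).
Characteristic equation r² + 10r + 25 = 0 has discriminant (10)² - 4·(25) = 0, so r = -5 is a repeated root.
Hence x_h = (C1 + C2*t)*exp(-5*t).
Since exp(-5*t) solves the homogeneous equation (r = -5 is a root of multiplicity 2), multiply the trial by t^2. Try x_p = A*t^2*exp(-5*t). Substituting into the equation and dividing by exp(-5*t) gives A = 2, so x_p = 2*t^2*exp(-5*t).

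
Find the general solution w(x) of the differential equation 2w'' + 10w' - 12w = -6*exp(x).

w = C1*exp(x) + C2*exp(-6*x) - 3*x*exp(x)/7

Divide through by 2: w'' + 5w' - 6w = -3*exp(x).
Characteristic equation r² + 5r - 6 = 0 factors as (r - 1)(r + 6) = 0, so r = 1, -6.
Hence w_h = C1*exp(x) + C2*exp(-6*x).
Since exp(x) solves the homogeneous equation (r = 1 is a root of multiplicity 1), multiply the trial by x. Try w_p = A*x*exp(x). Substituting into the equation and dividing by exp(x) gives A = -3/7, so w_p = -3*x*exp(x)/7.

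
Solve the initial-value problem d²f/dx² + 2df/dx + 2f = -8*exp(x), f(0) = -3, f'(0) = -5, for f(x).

Characteristic equation r² + 2r + 2 = 0 has discriminant (2)² - 4·(2) = -4 < 0, so r = -1 ± i.
Hence f_h = C1*cos(x)*exp(-x) + C2*exp(-x)*sin(x).
Try f_p = A*exp(x). Substituting into the equation and dividing by exp(x) gives A = -8/5, so f_p = -8*exp(x)/5.
General solution: f = -8*exp(x)/5 + C1*cos(x)*exp(-x) + C2*exp(-x)*sin(x).
Apply the initial conditions: f(0) = -8/5 + C1 = -3 and f'(0) = -8/5 + C2 - C1 = -5. Solving gives C1 = -7/5, C2 = -24/5.

f = -8*exp(x)/5 - 24*exp(-x)*sin(x)/5 - 7*cos(x)*exp(-x)/5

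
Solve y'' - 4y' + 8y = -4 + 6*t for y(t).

y = -1/8 + 3*t/4 + C1*cos(2*t)*exp(2*t) + C2*exp(2*t)*sin(2*t)

Characteristic equation r² - 4r + 8 = 0 has discriminant (-4)² - 4·(8) = -16 < 0, so r = 2 ± 2i.
Hence y_h = C1*cos(2*t)*exp(2*t) + C2*exp(2*t)*sin(2*t).
For the particular solution try y_p = A0 + A1*t. Substituting and matching coefficients of each power of t gives A0 = -1/8, A1 = 3/4, so y_p = -1/8 + 3*t/4.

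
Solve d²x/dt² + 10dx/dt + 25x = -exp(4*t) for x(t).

x = -exp(4*t)/81 + C1*exp(-5*t) + C2*t*exp(-5*t)

Characteristic equation r² + 10r + 25 = 0 has discriminant (10)² - 4·(25) = 0, so r = -5 is a repeated root.
Hence x_h = (C1 + C2*t)*exp(-5*t).
Try x_p = A*exp(4*t). Substituting into the equation and dividing by exp(4*t) gives A = -1/81, so x_p = -exp(4*t)/81.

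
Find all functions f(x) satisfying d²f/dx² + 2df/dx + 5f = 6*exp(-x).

f = 3*exp(-x)/2 + C1*cos(2*x)*exp(-x) + C2*exp(-x)*sin(2*x)

Characteristic equation r² + 2r + 5 = 0 has discriminant (2)² - 4·(5) = -16 < 0, so r = -1 ± 2i.
Hence f_h = C1*cos(2*x)*exp(-x) + C2*exp(-x)*sin(2*x).
Try f_p = A*exp(-x). Substituting into the equation and dividing by exp(-x) gives A = 3/2, so f_p = 3*exp(-x)/2.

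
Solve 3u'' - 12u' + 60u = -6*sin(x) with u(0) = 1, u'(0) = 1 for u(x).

u = -38*sin(x)/377 - 8*cos(x)/377 - 355*exp(2*x)*sin(4*x)/1508 + 385*cos(4*x)*exp(2*x)/377

Divide through by 3: u'' - 4u' + 20u = -2*sin(x).
Characteristic equation r² - 4r + 20 = 0 has discriminant (-4)² - 4·(20) = -64 < 0, so r = 2 ± 4i.
Hence u_h = C1*cos(4*x)*exp(2*x) + C2*exp(2*x)*sin(4*x).
Try u_p = A*cos(x) + B*sin(x). Substituting and equating the coefficients of cos(x) and sin(x) gives A = -8/377, B = -38/377, so u_p = -38*sin(x)/377 - 8*cos(x)/377.
General solution: u = -38*sin(x)/377 - 8*cos(x)/377 + C1*cos(4*x)*exp(2*x) + C2*exp(2*x)*sin(4*x).
Apply the initial conditions: u(0) = -8/377 + C1 = 1 and u'(0) = -38/377 + 2*C1 + 4*C2 = 1. Solving gives C1 = 385/377, C2 = -355/1508.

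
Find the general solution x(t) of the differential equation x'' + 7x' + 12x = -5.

x = -5/12 + C1*exp(-3*t) + C2*exp(-4*t)

Characteristic equation r² + 7r + 12 = 0 factors as (r + 3)(r + 4) = 0, so r = -3, -4.
Hence x_h = C1*exp(-3*t) + C2*exp(-4*t).
For the particular solution try x_p = A0. Substituting and matching coefficients of each power of t gives A0 = -5/12, so x_p = -5/12.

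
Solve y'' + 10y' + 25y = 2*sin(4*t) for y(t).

y = -80*cos(4*t)/1681 + 18*sin(4*t)/1681 + C1*exp(-5*t) + C2*t*exp(-5*t)

Characteristic equation r² + 10r + 25 = 0 has discriminant (10)² - 4·(25) = 0, so r = -5 is a repeated root.
Hence y_h = (C1 + C2*t)*exp(-5*t).
Try y_p = A*cos(4*t) + B*sin(4*t). Substituting and equating the coefficients of cos(4t) and sin(4t) gives A = -80/1681, B = 18/1681, so y_p = -80*cos(4*t)/1681 + 18*sin(4*t)/1681.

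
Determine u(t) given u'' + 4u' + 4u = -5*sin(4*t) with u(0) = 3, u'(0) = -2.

u = cos(4*t)/5 + 3*sin(4*t)/20 + 14*exp(-2*t)/5 + 3*t*exp(-2*t)

Characteristic equation r² + 4r + 4 = 0 has discriminant (4)² - 4·(4) = 0, so r = -2 is a repeated root.
Hence u_h = (C1 + C2*t)*exp(-2*t).
Try u_p = A*cos(4*t) + B*sin(4*t). Substituting and equating the coefficients of cos(4t) and sin(4t) gives A = 1/5, B = 3/20, so u_p = cos(4*t)/5 + 3*sin(4*t)/20.
General solution: u = cos(4*t)/5 + 3*sin(4*t)/20 + C1*exp(-2*t) + C2*t*exp(-2*t).
Apply the initial conditions: u(0) = 1/5 + C1 = 3 and u'(0) = 3/5 + C2 - 2*C1 = -2. Solving gives C1 = 14/5, C2 = 3.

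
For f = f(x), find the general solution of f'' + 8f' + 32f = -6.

Characteristic equation r² + 8r + 32 = 0 has discriminant (8)² - 4·(32) = -64 < 0, so r = -4 ± 4i.
Hence f_h = C1*cos(4*x)*exp(-4*x) + C2*exp(-4*x)*sin(4*x).
For the particular solution try f_p = A0. Substituting and matching coefficients of each power of x gives A0 = -3/16, so f_p = -3/16.

f = -3/16 + C1*cos(4*x)*exp(-4*x) + C2*exp(-4*x)*sin(4*x)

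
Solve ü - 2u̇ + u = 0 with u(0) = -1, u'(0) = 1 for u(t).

Characteristic equation r² - 2r + 1 = 0 has discriminant (-2)² - 4·(1) = 0, so r = 1 is a repeated root.
Hence u_h = (C1 + C2*t)*exp(t).
Apply the initial conditions: u(0) = C1 = -1 and u'(0) = C1 + C2 = 1. Solving gives C1 = -1, C2 = 2.

u = -exp(t) + 2*t*exp(t)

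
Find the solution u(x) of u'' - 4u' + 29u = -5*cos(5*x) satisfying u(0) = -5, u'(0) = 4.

u = -5*cos(5*x)/104 + 25*sin(5*x)/104 - 515*cos(5*x)*exp(2*x)/104 + 1321*exp(2*x)*sin(5*x)/520

Characteristic equation r² - 4r + 29 = 0 has discriminant (-4)² - 4·(29) = -100 < 0, so r = 2 ± 5i.
Hence u_h = C1*cos(5*x)*exp(2*x) + C2*exp(2*x)*sin(5*x).
Try u_p = A*cos(5*x) + B*sin(5*x). Substituting and equating the coefficients of cos(5x) and sin(5x) gives A = -5/104, B = 25/104, so u_p = -5*cos(5*x)/104 + 25*sin(5*x)/104.
General solution: u = -5*cos(5*x)/104 + 25*sin(5*x)/104 + C1*cos(5*x)*exp(2*x) + C2*exp(2*x)*sin(5*x).
Apply the initial conditions: u(0) = -5/104 + C1 = -5 and u'(0) = 125/104 + 2*C1 + 5*C2 = 4. Solving gives C1 = -515/104, C2 = 1321/520.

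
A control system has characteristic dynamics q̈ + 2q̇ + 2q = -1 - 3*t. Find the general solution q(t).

Characteristic equation r² + 2r + 2 = 0 has discriminant (2)² - 4·(2) = -4 < 0, so r = -1 ± i.
Hence q_h = C1*cos(t)*exp(-t) + C2*exp(-t)*sin(t).
For the particular solution try q_p = A0 + A1*t. Substituting and matching coefficients of each power of t gives A0 = 1, A1 = -3/2, so q_p = 1 - 3*t/2.

q = 1 - 3*t/2 + C1*cos(t)*exp(-t) + C2*exp(-t)*sin(t)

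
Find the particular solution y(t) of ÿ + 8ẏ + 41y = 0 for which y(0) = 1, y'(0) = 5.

Characteristic equation r² + 8r + 41 = 0 has discriminant (8)² - 4·(41) = -100 < 0, so r = -4 ± 5i.
Hence y_h = C1*cos(5*t)*exp(-4*t) + C2*exp(-4*t)*sin(5*t).
Apply the initial conditions: y(0) = C1 = 1 and y'(0) = -4*C1 + 5*C2 = 5. Solving gives C1 = 1, C2 = 9/5.

y = cos(5*t)*exp(-4*t) + 9*exp(-4*t)*sin(5*t)/5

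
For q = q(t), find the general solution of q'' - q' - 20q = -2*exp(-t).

q = exp(-t)/9 + C1*exp(-4*t) + C2*exp(5*t)

Characteristic equation r² - r - 20 = 0 factors as (r + 4)(r - 5) = 0, so r = -4, 5.
Hence q_h = C1*exp(-4*t) + C2*exp(5*t).
Try q_p = A*exp(-t). Substituting into the equation and dividing by exp(-t) gives A = 1/9, so q_p = exp(-t)/9.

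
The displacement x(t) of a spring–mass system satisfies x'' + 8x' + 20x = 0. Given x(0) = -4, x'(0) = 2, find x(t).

x = -7*exp(-4*t)*sin(2*t) - 4*cos(2*t)*exp(-4*t)

Characteristic equation r² + 8r + 20 = 0 has discriminant (8)² - 4·(20) = -16 < 0, so r = -4 ± 2i.
Hence x_h = C1*cos(2*t)*exp(-4*t) + C2*exp(-4*t)*sin(2*t).
Apply the initial conditions: x(0) = C1 = -4 and x'(0) = -4*C1 + 2*C2 = 2. Solving gives C1 = -4, C2 = -7.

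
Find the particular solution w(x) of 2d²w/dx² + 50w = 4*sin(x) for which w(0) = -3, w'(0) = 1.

w = -3*cos(5*x) + sin(x)/12 + 11*sin(5*x)/60

Divide through by 2: w'' + 25w = 2*sin(x).
Characteristic equation r² + 25 = 0 has discriminant (0)² - 4·(25) = -100 < 0, so r = ± 5i.
Hence w_h = C1*cos(5*x) + C2*sin(5*x).
Try w_p = A*cos(x) + B*sin(x). Substituting and equating the coefficients of cos(x) and sin(x) gives A = 0, B = 1/12, so w_p = sin(x)/12.
General solution: w = sin(x)/12 + C1*cos(5*x) + C2*sin(5*x).
Apply the initial conditions: w(0) = C1 = -3 and w'(0) = 1/12 + 5*C2 = 1. Solving gives C1 = -3, C2 = 11/60.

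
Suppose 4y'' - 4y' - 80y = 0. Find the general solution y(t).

Divide through by 4: y'' - y' - 20y = 0.
Characteristic equation r² - r - 20 = 0 factors as (r + 4)(r - 5) = 0, so r = -4, 5.
Hence y_h = C1*exp(-4*t) + C2*exp(5*t).

y = C1*exp(-4*t) + C2*exp(5*t)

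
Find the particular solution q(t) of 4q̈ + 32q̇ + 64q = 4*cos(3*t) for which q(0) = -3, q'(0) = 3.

Divide through by 4: q'' + 8q' + 16q = cos(3*t).
Characteristic equation r² + 8r + 16 = 0 has discriminant (8)² - 4·(16) = 0, so r = -4 is a repeated root.
Hence q_h = (C1 + C2*t)*exp(-4*t).
Try q_p = A*cos(3*t) + B*sin(3*t). Substituting and equating the coefficients of cos(3t) and sin(3t) gives A = 7/625, B = 24/625, so q_p = 7*cos(3*t)/625 + 24*sin(3*t)/625.
General solution: q = 7*cos(3*t)/625 + 24*sin(3*t)/625 + C1*exp(-4*t) + C2*t*exp(-4*t).
Apply the initial conditions: q(0) = 7/625 + C1 = -3 and q'(0) = 72/625 + C2 - 4*C1 = 3. Solving gives C1 = -1882/625, C2 = -229/25.

q = -1882*exp(-4*t)/625 + 7*cos(3*t)/625 + 24*sin(3*t)/625 - 229*t*exp(-4*t)/25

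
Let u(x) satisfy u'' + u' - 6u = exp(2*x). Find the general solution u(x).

Characteristic equation r² + r - 6 = 0 factors as (r - 2)(r + 3) = 0, so r = 2, -3.
Hence u_h = C1*exp(2*x) + C2*exp(-3*x).
Since exp(2*x) solves the homogeneous equation (r = 2 is a root of multiplicity 1), multiply the trial by x. Try u_p = A*x*exp(2*x). Substituting into the equation and dividing by exp(2*x) gives A = 1/5, so u_p = x*exp(2*x)/5.

u = C1*exp(2*x) + C2*exp(-3*x) + x*exp(2*x)/5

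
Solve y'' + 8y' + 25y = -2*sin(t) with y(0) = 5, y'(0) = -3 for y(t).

Characteristic equation r² + 8r + 25 = 0 has discriminant (8)² - 4·(25) = -36 < 0, so r = -4 ± 3i.
Hence y_h = C1*cos(3*t)*exp(-4*t) + C2*exp(-4*t)*sin(3*t).
Try y_p = A*cos(t) + B*sin(t). Substituting and equating the coefficients of cos(t) and sin(t) gives A = 1/40, B = -3/40, so y_p = -3*sin(t)/40 + cos(t)/40.
General solution: y = -3*sin(t)/40 + cos(t)/40 + C1*cos(3*t)*exp(-4*t) + C2*exp(-4*t)*sin(3*t).
Apply the initial conditions: y(0) = 1/40 + C1 = 5 and y'(0) = -3/40 - 4*C1 + 3*C2 = -3. Solving gives C1 = 199/40, C2 = 679/120.

y = -3*sin(t)/40 + cos(t)/40 + 199*cos(3*t)*exp(-4*t)/40 + 679*exp(-4*t)*sin(3*t)/120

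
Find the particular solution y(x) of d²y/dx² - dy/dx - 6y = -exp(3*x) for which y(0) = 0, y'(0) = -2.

y = -9*exp(3*x)/25 + 9*exp(-2*x)/25 - x*exp(3*x)/5

Characteristic equation r² - r - 6 = 0 factors as (r + 2)(r - 3) = 0, so r = -2, 3.
Hence y_h = C1*exp(-2*x) + C2*exp(3*x).
Since exp(3*x) solves the homogeneous equation (r = 3 is a root of multiplicity 1), multiply the trial by x. Try y_p = A*x*exp(3*x). Substituting into the equation and dividing by exp(3*x) gives A = -1/5, so y_p = -x*exp(3*x)/5.
General solution: y = C1*exp(-2*x) + C2*exp(3*x) - x*exp(3*x)/5.
Apply the initial conditions: y(0) = C1 + C2 = 0 and y'(0) = -1/5 - 2*C1 + 3*C2 = -2. Solving gives C1 = 9/25, C2 = -9/25.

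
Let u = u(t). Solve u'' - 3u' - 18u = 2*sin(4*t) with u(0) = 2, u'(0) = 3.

Characteristic equation r² - 3r - 18 = 0 factors as (r + 3)(r - 6) = 0, so r = -3, 6.
Hence u_h = C1*exp(-3*t) + C2*exp(6*t).
Try u_p = A*cos(4*t) + B*sin(4*t). Substituting and equating the coefficients of cos(4t) and sin(4t) gives A = 6/325, B = -17/325, so u_p = -17*sin(4*t)/325 + 6*cos(4*t)/325.
General solution: u = -17*sin(4*t)/325 + 6*cos(4*t)/325 + C1*exp(-3*t) + C2*exp(6*t).
Apply the initial conditions: u(0) = 6/325 + C1 + C2 = 2 and u'(0) = -68/325 - 3*C1 + 6*C2 = 3. Solving gives C1 = 217/225, C2 = 119/117.

u = -17*sin(4*t)/325 + 6*cos(4*t)/325 + 119*exp(6*t)/117 + 217*exp(-3*t)/225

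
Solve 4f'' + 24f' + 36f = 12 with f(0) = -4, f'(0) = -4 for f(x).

Divide through by 4: f'' + 6f' + 9f = 3.
Characteristic equation r² + 6r + 9 = 0 has discriminant (6)² - 4·(9) = 0, so r = -3 is a repeated root.
Hence f_h = (C1 + C2*x)*exp(-3*x).
For the particular solution try f_p = A0. Substituting and matching coefficients of each power of x gives A0 = 1/3, so f_p = 1/3.
General solution: f = 1/3 + C1*exp(-3*x) + C2*x*exp(-3*x).
Apply the initial conditions: f(0) = 1/3 + C1 = -4 and f'(0) = C2 - 3*C1 = -4. Solving gives C1 = -13/3, C2 = -17.

f = 1/3 - 13*exp(-3*x)/3 - 17*x*exp(-3*x)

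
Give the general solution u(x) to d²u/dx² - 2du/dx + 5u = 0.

Characteristic equation r² - 2r + 5 = 0 has discriminant (-2)² - 4·(5) = -16 < 0, so r = 1 ± 2i.
Hence u_h = C1*cos(2*x)*exp(x) + C2*exp(x)*sin(2*x).

u = C1*cos(2*x)*exp(x) + C2*exp(x)*sin(2*x)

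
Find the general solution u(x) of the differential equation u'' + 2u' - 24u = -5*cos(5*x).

Characteristic equation r² + 2r - 24 = 0 factors as (r + 6)(r - 4) = 0, so r = -6, 4.
Hence u_h = C1*exp(-6*x) + C2*exp(4*x).
Try u_p = A*cos(5*x) + B*sin(5*x). Substituting and equating the coefficients of cos(5x) and sin(5x) gives A = 245/2501, B = -50/2501, so u_p = -50*sin(5*x)/2501 + 245*cos(5*x)/2501.

u = -50*sin(5*x)/2501 + 245*cos(5*x)/2501 + C1*exp(-6*x) + C2*exp(4*x)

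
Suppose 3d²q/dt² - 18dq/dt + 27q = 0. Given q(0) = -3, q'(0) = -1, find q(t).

Divide through by 3: q'' - 6q' + 9q = 0.
Characteristic equation r² - 6r + 9 = 0 has discriminant (-6)² - 4·(9) = 0, so r = 3 is a repeated root.
Hence q_h = (C1 + C2*t)*exp(3*t).
Apply the initial conditions: q(0) = C1 = -3 and q'(0) = C2 + 3*C1 = -1. Solving gives C1 = -3, C2 = 8.

q = -3*exp(3*t) + 8*t*exp(3*t)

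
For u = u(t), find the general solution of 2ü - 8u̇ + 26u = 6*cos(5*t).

u = -15*sin(5*t)/136 - 9*cos(5*t)/136 + C1*cos(3*t)*exp(2*t) + C2*exp(2*t)*sin(3*t)

Divide through by 2: u'' - 4u' + 13u = 3*cos(5*t).
Characteristic equation r² - 4r + 13 = 0 has discriminant (-4)² - 4·(13) = -36 < 0, so r = 2 ± 3i.
Hence u_h = C1*cos(3*t)*exp(2*t) + C2*exp(2*t)*sin(3*t).
Try u_p = A*cos(5*t) + B*sin(5*t). Substituting and equating the coefficients of cos(5t) and sin(5t) gives A = -9/136, B = -15/136, so u_p = -15*sin(5*t)/136 - 9*cos(5*t)/136.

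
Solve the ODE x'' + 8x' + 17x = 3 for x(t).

Characteristic equation r² + 8r + 17 = 0 has discriminant (8)² - 4·(17) = -4 < 0, so r = -4 ± i.
Hence x_h = C1*cos(t)*exp(-4*t) + C2*exp(-4*t)*sin(t).
For the particular solution try x_p = A0. Substituting and matching coefficients of each power of t gives A0 = 3/17, so x_p = 3/17.

x = 3/17 + C1*cos(t)*exp(-4*t) + C2*exp(-4*t)*sin(t)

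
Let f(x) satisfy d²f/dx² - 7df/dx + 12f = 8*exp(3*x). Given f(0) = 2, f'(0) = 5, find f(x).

Characteristic equation r² - 7r + 12 = 0 factors as (r - 3)(r - 4) = 0, so r = 3, 4.
Hence f_h = C1*exp(3*x) + C2*exp(4*x).
Since exp(3*x) solves the homogeneous equation (r = 3 is a root of multiplicity 1), multiply the trial by x. Try f_p = A*x*exp(3*x). Substituting into the equation and dividing by exp(3*x) gives A = -8, so f_p = -8*x*exp(3*x).
General solution: f = C1*exp(3*x) + C2*exp(4*x) - 8*x*exp(3*x).
Apply the initial conditions: f(0) = C1 + C2 = 2 and f'(0) = -8 + 3*C1 + 4*C2 = 5. Solving gives C1 = -5, C2 = 7.

f = -5*exp(3*x) + 7*exp(4*x) - 8*x*exp(3*x)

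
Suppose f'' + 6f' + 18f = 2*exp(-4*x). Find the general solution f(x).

Characteristic equation r² + 6r + 18 = 0 has discriminant (6)² - 4·(18) = -36 < 0, so r = -3 ± 3i.
Hence f_h = C1*cos(3*x)*exp(-3*x) + C2*exp(-3*x)*sin(3*x).
Try f_p = A*exp(-4*x). Substituting into the equation and dividing by exp(-4*x) gives A = 1/5, so f_p = exp(-4*x)/5.

f = exp(-4*x)/5 + C1*cos(3*x)*exp(-3*x) + C2*exp(-3*x)*sin(3*x)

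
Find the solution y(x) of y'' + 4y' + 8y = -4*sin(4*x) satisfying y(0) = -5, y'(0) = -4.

Characteristic equation r² + 4r + 8 = 0 has discriminant (4)² - 4·(8) = -16 < 0, so r = -2 ± 2i.
Hence y_h = C1*cos(2*x)*exp(-2*x) + C2*exp(-2*x)*sin(2*x).
Try y_p = A*cos(4*x) + B*sin(4*x). Substituting and equating the coefficients of cos(4x) and sin(4x) gives A = 1/5, B = 1/10, so y_p = cos(4*x)/5 + sin(4*x)/10.
General solution: y = cos(4*x)/5 + sin(4*x)/10 + C1*cos(2*x)*exp(-2*x) + C2*exp(-2*x)*sin(2*x).
Apply the initial conditions: y(0) = 1/5 + C1 = -5 and y'(0) = 2/5 - 2*C1 + 2*C2 = -4. Solving gives C1 = -26/5, C2 = -37/5.

y = cos(4*x)/5 + sin(4*x)/10 - 37*exp(-2*x)*sin(2*x)/5 - 26*cos(2*x)*exp(-2*x)/5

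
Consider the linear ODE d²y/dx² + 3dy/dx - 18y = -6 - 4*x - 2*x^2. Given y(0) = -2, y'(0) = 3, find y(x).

y = 7/18 - 535*exp(-6*x)/486 - 313*exp(3*x)/243 + x**2/9 + 7*x/27

Characteristic equation r² + 3r - 18 = 0 factors as (r - 3)(r + 6) = 0, so r = 3, -6.
Hence y_h = C1*exp(3*x) + C2*exp(-6*x).
For the particular solution try y_p = A0 + A1*x + A2*x^2. Substituting and matching coefficients of each power of x gives A0 = 7/18, A1 = 7/27, A2 = 1/9, so y_p = 7/18 + x^2/9 + 7*x/27.
General solution: y = 7/18 + x^2/9 + 7*x/27 + C1*exp(3*x) + C2*exp(-6*x).
Apply the initial conditions: y(0) = 7/18 + C1 + C2 = -2 and y'(0) = 7/27 - 6*C2 + 3*C1 = 3. Solving gives C1 = -313/243, C2 = -535/486.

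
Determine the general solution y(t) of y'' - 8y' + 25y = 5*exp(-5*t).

y = exp(-5*t)/18 + C1*cos(3*t)*exp(4*t) + C2*exp(4*t)*sin(3*t)

Characteristic equation r² - 8r + 25 = 0 has discriminant (-8)² - 4·(25) = -36 < 0, so r = 4 ± 3i.
Hence y_h = C1*cos(3*t)*exp(4*t) + C2*exp(4*t)*sin(3*t).
Try y_p = A*exp(-5*t). Substituting into the equation and dividing by exp(-5*t) gives A = 1/18, so y_p = exp(-5*t)/18.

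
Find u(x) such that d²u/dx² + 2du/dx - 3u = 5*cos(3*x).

Characteristic equation r² + 2r - 3 = 0 factors as (r - 1)(r + 3) = 0, so r = 1, -3.
Hence u_h = C1*exp(x) + C2*exp(-3*x).
Try u_p = A*cos(3*x) + B*sin(3*x). Substituting and equating the coefficients of cos(3x) and sin(3x) gives A = -1/3, B = 1/6, so u_p = -cos(3*x)/3 + sin(3*x)/6.

u = -cos(3*x)/3 + sin(3*x)/6 + C1*exp(x) + C2*exp(-3*x)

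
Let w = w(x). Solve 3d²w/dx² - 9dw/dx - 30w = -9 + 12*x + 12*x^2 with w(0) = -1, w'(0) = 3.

Divide through by 3: w'' - 3w' - 10w = -3 + 4*x + 4*x^2.
Characteristic equation r² - 3r - 10 = 0 factors as (r - 5)(r + 2) = 0, so r = 5, -2.
Hence w_h = C1*exp(5*x) + C2*exp(-2*x).
For the particular solution try w_p = A0 + A1*x + A2*x^2. Substituting and matching coefficients of each power of x gives A0 = 67/250, A1 = -4/25, A2 = -2/5, so w_p = 67/250 - 4*x/25 - 2*x^2/5.
General solution: w = 67/250 - 4*x/25 - 2*x^2/5 + C1*exp(5*x) + C2*exp(-2*x).
Apply the initial conditions: w(0) = 67/250 + C1 + C2 = -1 and w'(0) = -4/25 - 2*C2 + 5*C1 = 3. Solving gives C1 = 78/875, C2 = -19/14.

w = 67/250 - 19*exp(-2*x)/14 - 4*x/25 - 2*x**2/5 + 78*exp(5*x)/875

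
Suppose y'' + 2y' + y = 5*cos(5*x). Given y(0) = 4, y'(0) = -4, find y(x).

y = -30*cos(5*x)/169 + 25*sin(5*x)/338 + 706*exp(-x)/169 - 5*x*exp(-x)/26

Characteristic equation r² + 2r + 1 = 0 has discriminant (2)² - 4·(1) = 0, so r = -1 is a repeated root.
Hence y_h = (C1 + C2*x)*exp(-x).
Try y_p = A*cos(5*x) + B*sin(5*x). Substituting and equating the coefficients of cos(5x) and sin(5x) gives A = -30/169, B = 25/338, so y_p = -30*cos(5*x)/169 + 25*sin(5*x)/338.
General solution: y = -30*cos(5*x)/169 + 25*sin(5*x)/338 + C1*exp(-x) + C2*x*exp(-x).
Apply the initial conditions: y(0) = -30/169 + C1 = 4 and y'(0) = 125/338 + C2 - C1 = -4. Solving gives C1 = 706/169, C2 = -5/26.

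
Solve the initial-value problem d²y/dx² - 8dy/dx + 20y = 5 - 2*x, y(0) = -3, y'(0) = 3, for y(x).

y = 21/100 - x/10 - 321*cos(2*x)*exp(4*x)/100 + 797*exp(4*x)*sin(2*x)/100

Characteristic equation r² - 8r + 20 = 0 has discriminant (-8)² - 4·(20) = -16 < 0, so r = 4 ± 2i.
Hence y_h = C1*cos(2*x)*exp(4*x) + C2*exp(4*x)*sin(2*x).
For the particular solution try y_p = A0 + A1*x. Substituting and matching coefficients of each power of x gives A0 = 21/100, A1 = -1/10, so y_p = 21/100 - x/10.
General solution: y = 21/100 - x/10 + C1*cos(2*x)*exp(4*x) + C2*exp(4*x)*sin(2*x).
Apply the initial conditions: y(0) = 21/100 + C1 = -3 and y'(0) = -1/10 + 2*C2 + 4*C1 = 3. Solving gives C1 = -321/100, C2 = 797/100.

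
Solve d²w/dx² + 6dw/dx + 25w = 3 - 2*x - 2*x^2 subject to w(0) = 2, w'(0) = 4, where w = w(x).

Characteristic equation r² + 6r + 25 = 0 has discriminant (6)² - 4·(25) = -64 < 0, so r = -3 ± 4i.
Hence w_h = C1*cos(4*x)*exp(-3*x) + C2*exp(-3*x)*sin(4*x).
For the particular solution try w_p = A0 + A1*x + A2*x^2. Substituting and matching coefficients of each power of x gives A0 = 2131/15625, A1 = -26/625, A2 = -2/25, so w_p = 2131/15625 - 26*x/625 - 2*x^2/25.
General solution: w = 2131/15625 - 26*x/625 - 2*x^2/25 + C1*cos(4*x)*exp(-3*x) + C2*exp(-3*x)*sin(4*x).
Apply the initial conditions: w(0) = 2131/15625 + C1 = 2 and w'(0) = -26/625 - 3*C1 + 4*C2 = 4. Solving gives C1 = 29119/15625, C2 = 150507/62500.

w = 2131/15625 - 26*x/625 - 2*x**2/25 + 29119*cos(4*x)*exp(-3*x)/15625 + 150507*exp(-3*x)*sin(4*x)/62500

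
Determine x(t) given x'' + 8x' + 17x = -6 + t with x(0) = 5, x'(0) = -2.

Characteristic equation r² + 8r + 17 = 0 has discriminant (8)² - 4·(17) = -4 < 0, so r = -4 ± i.
Hence x_h = C1*cos(t)*exp(-4*t) + C2*exp(-4*t)*sin(t).
For the particular solution try x_p = A0 + A1*t. Substituting and matching coefficients of each power of t gives A0 = -110/289, A1 = 1/17, so x_p = -110/289 + t/17.
General solution: x = -110/289 + t/17 + C1*cos(t)*exp(-4*t) + C2*exp(-4*t)*sin(t).
Apply the initial conditions: x(0) = -110/289 + C1 = 5 and x'(0) = 1/17 + C2 - 4*C1 = -2. Solving gives C1 = 1555/289, C2 = 5625/289.

x = -110/289 + t/17 + 1555*cos(t)*exp(-4*t)/289 + 5625*exp(-4*t)*sin(t)/289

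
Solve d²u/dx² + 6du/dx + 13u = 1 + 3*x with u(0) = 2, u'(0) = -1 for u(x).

Characteristic equation r² + 6r + 13 = 0 has discriminant (6)² - 4·(13) = -16 < 0, so r = -3 ± 2i.
Hence u_h = C1*cos(2*x)*exp(-3*x) + C2*exp(-3*x)*sin(2*x).
For the particular solution try u_p = A0 + A1*x. Substituting and matching coefficients of each power of x gives A0 = -5/169, A1 = 3/13, so u_p = -5/169 + 3*x/13.
General solution: u = -5/169 + 3*x/13 + C1*cos(2*x)*exp(-3*x) + C2*exp(-3*x)*sin(2*x).
Apply the initial conditions: u(0) = -5/169 + C1 = 2 and u'(0) = 3/13 - 3*C1 + 2*C2 = -1. Solving gives C1 = 343/169, C2 = 821/338.

u = -5/169 + 3*x/13 + 343*cos(2*x)*exp(-3*x)/169 + 821*exp(-3*x)*sin(2*x)/338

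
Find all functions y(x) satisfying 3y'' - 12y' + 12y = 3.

y = 1/4 + C1*exp(2*x) + C2*x*exp(2*x)

Divide through by 3: y'' - 4y' + 4y = 1.
Characteristic equation r² - 4r + 4 = 0 has discriminant (-4)² - 4·(4) = 0, so r = 2 is a repeated root.
Hence y_h = (C1 + C2*x)*exp(2*x).
For the particular solution try y_p = A0. Substituting and matching coefficients of each power of x gives A0 = 1/4, so y_p = 1/4.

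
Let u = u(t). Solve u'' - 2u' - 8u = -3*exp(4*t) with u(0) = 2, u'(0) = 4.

u = 7*exp(-2*t)/12 + 17*exp(4*t)/12 - t*exp(4*t)/2

Characteristic equation r² - 2r - 8 = 0 factors as (r + 2)(r - 4) = 0, so r = -2, 4.
Hence u_h = C1*exp(-2*t) + C2*exp(4*t).
Since exp(4*t) solves the homogeneous equation (r = 4 is a root of multiplicity 1), multiply the trial by t. Try u_p = A*t*exp(4*t). Substituting into the equation and dividing by exp(4*t) gives A = -1/2, so u_p = -t*exp(4*t)/2.
General solution: u = C1*exp(-2*t) + C2*exp(4*t) - t*exp(4*t)/2.
Apply the initial conditions: u(0) = C1 + C2 = 2 and u'(0) = -1/2 - 2*C1 + 4*C2 = 4. Solving gives C1 = 7/12, C2 = 17/12.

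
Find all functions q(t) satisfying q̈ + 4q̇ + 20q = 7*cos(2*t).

q = 7*cos(2*t)/20 + 7*sin(2*t)/40 + C1*cos(4*t)*exp(-2*t) + C2*exp(-2*t)*sin(4*t)

Characteristic equation r² + 4r + 20 = 0 has discriminant (4)² - 4·(20) = -64 < 0, so r = -2 ± 4i.
Hence q_h = C1*cos(4*t)*exp(-2*t) + C2*exp(-2*t)*sin(4*t).
Try q_p = A*cos(2*t) + B*sin(2*t). Substituting and equating the coefficients of cos(2t) and sin(2t) gives A = 7/20, B = 7/40, so q_p = 7*cos(2*t)/20 + 7*sin(2*t)/40.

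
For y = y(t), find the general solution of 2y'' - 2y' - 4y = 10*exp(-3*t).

y = exp(-3*t)/2 + C1*exp(2*t) + C2*exp(-t)

Divide through by 2: y'' - y' - 2y = 5*exp(-3*t).
Characteristic equation r² - r - 2 = 0 factors as (r - 2)(r + 1) = 0, so r = 2, -1.
Hence y_h = C1*exp(2*t) + C2*exp(-t).
Try y_p = A*exp(-3*t). Substituting into the equation and dividing by exp(-3*t) gives A = 1/2, so y_p = exp(-3*t)/2.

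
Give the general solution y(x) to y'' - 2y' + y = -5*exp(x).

y = C1*exp(x) - 5*x**2*exp(x)/2 + C2*x*exp(x)

Characteristic equation r² - 2r + 1 = 0 has discriminant (-2)² - 4·(1) = 0, so r = 1 is a repeated root.
Hence y_h = (C1 + C2*x)*exp(x).
Since exp(x) solves the homogeneous equation (r = 1 is a root of multiplicity 2), multiply the trial by x^2. Try y_p = A*x^2*exp(x). Substituting into the equation and dividing by exp(x) gives A = -5/2, so y_p = -5*x^2*exp(x)/2.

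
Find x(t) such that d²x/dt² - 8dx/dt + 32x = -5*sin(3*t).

x = -24*cos(3*t)/221 - 23*sin(3*t)/221 + C1*cos(4*t)*exp(4*t) + C2*exp(4*t)*sin(4*t)

Characteristic equation r² - 8r + 32 = 0 has discriminant (-8)² - 4·(32) = -64 < 0, so r = 4 ± 4i.
Hence x_h = C1*cos(4*t)*exp(4*t) + C2*exp(4*t)*sin(4*t).
Try x_p = A*cos(3*t) + B*sin(3*t). Substituting and equating the coefficients of cos(3t) and sin(3t) gives A = -24/221, B = -23/221, so x_p = -24*cos(3*t)/221 - 23*sin(3*t)/221.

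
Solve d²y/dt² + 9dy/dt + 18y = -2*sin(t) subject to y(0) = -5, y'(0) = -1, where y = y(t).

y = -52*exp(-3*t)/5 - 17*sin(t)/185 + 9*cos(t)/185 + 198*exp(-6*t)/37

Characteristic equation r² + 9r + 18 = 0 factors as (r + 3)(r + 6) = 0, so r = -3, -6.
Hence y_h = C1*exp(-3*t) + C2*exp(-6*t).
Try y_p = A*cos(t) + B*sin(t). Substituting and equating the coefficients of cos(t) and sin(t) gives A = 9/185, B = -17/185, so y_p = -17*sin(t)/185 + 9*cos(t)/185.
General solution: y = -17*sin(t)/185 + 9*cos(t)/185 + C1*exp(-3*t) + C2*exp(-6*t).
Apply the initial conditions: y(0) = 9/185 + C1 + C2 = -5 and y'(0) = -17/185 - 6*C2 - 3*C1 = -1. Solving gives C1 = -52/5, C2 = 198/37.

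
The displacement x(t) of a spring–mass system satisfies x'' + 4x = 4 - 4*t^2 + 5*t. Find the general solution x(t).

x = 3/2 - t**2 + 5*t/4 + C1*cos(2*t) + C2*sin(2*t)

Characteristic equation r² + 4 = 0 has discriminant (0)² - 4·(4) = -16 < 0, so r = ± 2i.
Hence x_h = C1*cos(2*t) + C2*sin(2*t).
For the particular solution try x_p = A0 + A1*t + A2*t^2. Substituting and matching coefficients of each power of t gives A0 = 3/2, A1 = 5/4, A2 = -1, so x_p = 3/2 - t^2 + 5*t/4.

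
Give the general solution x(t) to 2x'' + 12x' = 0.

Divide through by 2: x'' + 6x' = 0.
Characteristic equation r² + 6r = 0 factors as (r + 6)r = 0, so r = -6, 0.
Hence x_h = C1*exp(-6*t) + C2.

x = C2 + C1*exp(-6*t)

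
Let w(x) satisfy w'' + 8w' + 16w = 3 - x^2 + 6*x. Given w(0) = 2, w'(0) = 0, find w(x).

w = -3/128 - x**2/16 + 7*x/16 + 259*exp(-4*x)/128 + 245*x*exp(-4*x)/32

Characteristic equation r² + 8r + 16 = 0 has discriminant (8)² - 4·(16) = 0, so r = -4 is a repeated root.
Hence w_h = (C1 + C2*x)*exp(-4*x).
For the particular solution try w_p = A0 + A1*x + A2*x^2. Substituting and matching coefficients of each power of x gives A0 = -3/128, A1 = 7/16, A2 = -1/16, so w_p = -3/128 - x^2/16 + 7*x/16.
General solution: w = -3/128 - x^2/16 + 7*x/16 + C1*exp(-4*x) + C2*x*exp(-4*x).
Apply the initial conditions: w(0) = -3/128 + C1 = 2 and w'(0) = 7/16 + C2 - 4*C1 = 0. Solving gives C1 = 259/128, C2 = 245/32.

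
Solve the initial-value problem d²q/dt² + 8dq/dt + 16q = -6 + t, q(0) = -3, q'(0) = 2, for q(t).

Characteristic equation r² + 8r + 16 = 0 has discriminant (8)² - 4·(16) = 0, so r = -4 is a repeated root.
Hence q_h = (C1 + C2*t)*exp(-4*t).
For the particular solution try q_p = A0 + A1*t. Substituting and matching coefficients of each power of t gives A0 = -13/32, A1 = 1/16, so q_p = -13/32 + t/16.
General solution: q = -13/32 + t/16 + C1*exp(-4*t) + C2*t*exp(-4*t).
Apply the initial conditions: q(0) = -13/32 + C1 = -3 and q'(0) = 1/16 + C2 - 4*C1 = 2. Solving gives C1 = -83/32, C2 = -135/16.

q = -13/32 - 83*exp(-4*t)/32 + t/16 - 135*t*exp(-4*t)/16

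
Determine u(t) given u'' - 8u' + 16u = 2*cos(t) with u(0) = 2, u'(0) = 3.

Characteristic equation r² - 8r + 16 = 0 has discriminant (-8)² - 4·(16) = 0, so r = 4 is a repeated root.
Hence u_h = (C1 + C2*t)*exp(4*t).
Try u_p = A*cos(t) + B*sin(t). Substituting and equating the coefficients of cos(t) and sin(t) gives A = 30/289, B = -16/289, so u_p = -16*sin(t)/289 + 30*cos(t)/289.
General solution: u = -16*sin(t)/289 + 30*cos(t)/289 + C1*exp(4*t) + C2*t*exp(4*t).
Apply the initial conditions: u(0) = 30/289 + C1 = 2 and u'(0) = -16/289 + C2 + 4*C1 = 3. Solving gives C1 = 548/289, C2 = -77/17.

u = -16*sin(t)/289 + 30*cos(t)/289 + 548*exp(4*t)/289 - 77*t*exp(4*t)/17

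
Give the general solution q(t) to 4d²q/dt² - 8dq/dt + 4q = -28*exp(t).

q = C1*exp(t) - 7*t**2*exp(t)/2 + C2*t*exp(t)

Divide through by 4: q'' - 2q' + q = -7*exp(t).
Characteristic equation r² - 2r + 1 = 0 has discriminant (-2)² - 4·(1) = 0, so r = 1 is a repeated root.
Hence q_h = (C1 + C2*t)*exp(t).
Since exp(t) solves the homogeneous equation (r = 1 is a root of multiplicity 2), multiply the trial by t^2. Try q_p = A*t^2*exp(t). Substituting into the equation and dividing by exp(t) gives A = -7/2, so q_p = -7*t^2*exp(t)/2.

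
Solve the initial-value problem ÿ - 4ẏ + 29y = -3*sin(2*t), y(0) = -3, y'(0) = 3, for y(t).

y = -75*sin(2*t)/689 - 24*cos(2*t)/689 - 2043*cos(5*t)*exp(2*t)/689 + 6303*exp(2*t)*sin(5*t)/3445

Characteristic equation r² - 4r + 29 = 0 has discriminant (-4)² - 4·(29) = -100 < 0, so r = 2 ± 5i.
Hence y_h = C1*cos(5*t)*exp(2*t) + C2*exp(2*t)*sin(5*t).
Try y_p = A*cos(2*t) + B*sin(2*t). Substituting and equating the coefficients of cos(2t) and sin(2t) gives A = -24/689, B = -75/689, so y_p = -75*sin(2*t)/689 - 24*cos(2*t)/689.
General solution: y = -75*sin(2*t)/689 - 24*cos(2*t)/689 + C1*cos(5*t)*exp(2*t) + C2*exp(2*t)*sin(5*t).
Apply the initial conditions: y(0) = -24/689 + C1 = -3 and y'(0) = -150/689 + 2*C1 + 5*C2 = 3. Solving gives C1 = -2043/689, C2 = 6303/3445.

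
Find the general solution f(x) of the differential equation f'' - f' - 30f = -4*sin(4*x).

Characteristic equation r² - r - 30 = 0 factors as (r - 6)(r + 5) = 0, so r = 6, -5.
Hence f_h = C1*exp(6*x) + C2*exp(-5*x).
Try f_p = A*cos(4*x) + B*sin(4*x). Substituting and equating the coefficients of cos(4x) and sin(4x) gives A = -4/533, B = 46/533, so f_p = -4*cos(4*x)/533 + 46*sin(4*x)/533.

f = -4*cos(4*x)/533 + 46*sin(4*x)/533 + C1*exp(6*x) + C2*exp(-5*x)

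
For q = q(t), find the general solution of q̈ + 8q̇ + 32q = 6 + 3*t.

Characteristic equation r² + 8r + 32 = 0 has discriminant (8)² - 4·(32) = -64 < 0, so r = -4 ± 4i.
Hence q_h = C1*cos(4*t)*exp(-4*t) + C2*exp(-4*t)*sin(4*t).
For the particular solution try q_p = A0 + A1*t. Substituting and matching coefficients of each power of t gives A0 = 21/128, A1 = 3/32, so q_p = 21/128 + 3*t/32.

q = 21/128 + 3*t/32 + C1*cos(4*t)*exp(-4*t) + C2*exp(-4*t)*sin(4*t)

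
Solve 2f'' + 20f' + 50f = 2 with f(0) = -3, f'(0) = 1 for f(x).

Divide through by 2: f'' + 10f' + 25f = 1.
Characteristic equation r² + 10r + 25 = 0 has discriminant (10)² - 4·(25) = 0, so r = -5 is a repeated root.
Hence f_h = (C1 + C2*x)*exp(-5*x).
For the particular solution try f_p = A0. Substituting and matching coefficients of each power of x gives A0 = 1/25, so f_p = 1/25.
General solution: f = 1/25 + C1*exp(-5*x) + C2*x*exp(-5*x).
Apply the initial conditions: f(0) = 1/25 + C1 = -3 and f'(0) = C2 - 5*C1 = 1. Solving gives C1 = -76/25, C2 = -71/5.

f = 1/25 - 76*exp(-5*x)/25 - 71*x*exp(-5*x)/5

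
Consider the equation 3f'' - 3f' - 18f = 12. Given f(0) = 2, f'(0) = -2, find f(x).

Divide through by 3: f'' - f' - 6f = 4.
Characteristic equation r² - r - 6 = 0 factors as (r - 3)(r + 2) = 0, so r = 3, -2.
Hence f_h = C1*exp(3*x) + C2*exp(-2*x).
For the particular solution try f_p = A0. Substituting and matching coefficients of each power of x gives A0 = -2/3, so f_p = -2/3.
General solution: f = -2/3 + C1*exp(3*x) + C2*exp(-2*x).
Apply the initial conditions: f(0) = -2/3 + C1 + C2 = 2 and f'(0) = -2*C2 + 3*C1 = -2. Solving gives C1 = 2/3, C2 = 2.

f = -2/3 + 2*exp(-2*x) + 2*exp(3*x)/3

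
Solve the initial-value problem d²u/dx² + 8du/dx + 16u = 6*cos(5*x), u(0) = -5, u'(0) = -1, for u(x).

u = -8351*exp(-4*x)/1681 - 54*cos(5*x)/1681 + 240*sin(5*x)/1681 - 885*x*exp(-4*x)/41

Characteristic equation r² + 8r + 16 = 0 has discriminant (8)² - 4·(16) = 0, so r = -4 is a repeated root.
Hence u_h = (C1 + C2*x)*exp(-4*x).
Try u_p = A*cos(5*x) + B*sin(5*x). Substituting and equating the coefficients of cos(5x) and sin(5x) gives A = -54/1681, B = 240/1681, so u_p = -54*cos(5*x)/1681 + 240*sin(5*x)/1681.
General solution: u = -54*cos(5*x)/1681 + 240*sin(5*x)/1681 + C1*exp(-4*x) + C2*x*exp(-4*x).
Apply the initial conditions: u(0) = -54/1681 + C1 = -5 and u'(0) = 1200/1681 + C2 - 4*C1 = -1. Solving gives C1 = -8351/1681, C2 = -885/41.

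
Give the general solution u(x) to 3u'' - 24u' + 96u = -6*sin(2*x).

u = -7*sin(2*x)/130 - 2*cos(2*x)/65 + C1*cos(4*x)*exp(4*x) + C2*exp(4*x)*sin(4*x)

Divide through by 3: u'' - 8u' + 32u = -2*sin(2*x).
Characteristic equation r² - 8r + 32 = 0 has discriminant (-8)² - 4·(32) = -64 < 0, so r = 4 ± 4i.
Hence u_h = C1*cos(4*x)*exp(4*x) + C2*exp(4*x)*sin(4*x).
Try u_p = A*cos(2*x) + B*sin(2*x). Substituting and equating the coefficients of cos(2x) and sin(2x) gives A = -2/65, B = -7/130, so u_p = -7*sin(2*x)/130 - 2*cos(2*x)/65.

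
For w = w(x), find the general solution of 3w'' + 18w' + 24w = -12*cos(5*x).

Divide through by 3: w'' + 6w' + 8w = -4*cos(5*x).
Characteristic equation r² + 6r + 8 = 0 factors as (r + 2)(r + 4) = 0, so r = -2, -4.
Hence w_h = C1*exp(-2*x) + C2*exp(-4*x).
Try w_p = A*cos(5*x) + B*sin(5*x). Substituting and equating the coefficients of cos(5x) and sin(5x) gives A = 68/1189, B = -120/1189, so w_p = -120*sin(5*x)/1189 + 68*cos(5*x)/1189.

w = -120*sin(5*x)/1189 + 68*cos(5*x)/1189 + C1*exp(-2*x) + C2*exp(-4*x)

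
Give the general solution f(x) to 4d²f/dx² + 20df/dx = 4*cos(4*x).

Divide through by 4: f'' + 5f' = cos(4*x).
Characteristic equation r² + 5r = 0 factors as (r + 5)r = 0, so r = -5, 0.
Hence f_h = C1*exp(-5*x) + C2.
Try f_p = A*cos(4*x) + B*sin(4*x). Substituting and equating the coefficients of cos(4x) and sin(4x) gives A = -1/41, B = 5/164, so f_p = -cos(4*x)/41 + 5*sin(4*x)/164.

f = C2 - cos(4*x)/41 + 5*sin(4*x)/164 + C1*exp(-5*x)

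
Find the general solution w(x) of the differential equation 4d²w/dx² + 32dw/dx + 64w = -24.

w = -3/8 + C1*exp(-4*x) + C2*x*exp(-4*x)

Divide through by 4: w'' + 8w' + 16w = -6.
Characteristic equation r² + 8r + 16 = 0 has discriminant (8)² - 4·(16) = 0, so r = -4 is a repeated root.
Hence w_h = (C1 + C2*x)*exp(-4*x).
For the particular solution try w_p = A0. Substituting and matching coefficients of each power of x gives A0 = -3/8, so w_p = -3/8.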